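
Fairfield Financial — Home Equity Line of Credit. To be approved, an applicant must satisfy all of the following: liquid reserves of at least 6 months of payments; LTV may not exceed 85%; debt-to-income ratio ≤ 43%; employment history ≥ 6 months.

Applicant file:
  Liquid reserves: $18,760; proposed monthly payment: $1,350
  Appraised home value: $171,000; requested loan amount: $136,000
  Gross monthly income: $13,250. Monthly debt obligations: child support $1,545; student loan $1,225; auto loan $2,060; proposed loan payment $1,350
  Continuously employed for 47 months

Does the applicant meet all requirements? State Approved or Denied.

Denied

Reserves = 18,760/1,350 = 13.9 months ≥ 6
Loan-to-value = 136,000/171,000 = 79.5% — pass (85% max)
Total monthly debts = (1,545 + 1,225 + 2,060 + 1,350) = 6,180. DTI = 6,180/13,250 = 46.6% > 43%
Employment 47 ≥ 6 months
Fails on DTI.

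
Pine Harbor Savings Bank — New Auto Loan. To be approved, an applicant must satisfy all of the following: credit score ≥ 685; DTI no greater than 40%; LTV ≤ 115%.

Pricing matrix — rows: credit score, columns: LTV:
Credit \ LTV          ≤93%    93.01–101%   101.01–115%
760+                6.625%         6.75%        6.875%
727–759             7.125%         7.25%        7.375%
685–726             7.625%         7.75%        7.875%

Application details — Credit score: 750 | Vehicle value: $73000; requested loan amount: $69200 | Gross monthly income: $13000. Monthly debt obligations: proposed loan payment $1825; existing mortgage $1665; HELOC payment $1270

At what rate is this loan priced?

7.25%

Credit score 750 ≥ 685; Total monthly debts = (1,825 + 1,665 + 1,270) = 4,760. Debt-to-income = 4,760/13,000 = 36.6% — meets 40% limit
LTV: 69,200 ÷ 73,000 = 94.8%, within 115% cap
Credit 750 → row 727–759; LTV 94.8% → column 93.01–101%. Grid cell → 7.25%.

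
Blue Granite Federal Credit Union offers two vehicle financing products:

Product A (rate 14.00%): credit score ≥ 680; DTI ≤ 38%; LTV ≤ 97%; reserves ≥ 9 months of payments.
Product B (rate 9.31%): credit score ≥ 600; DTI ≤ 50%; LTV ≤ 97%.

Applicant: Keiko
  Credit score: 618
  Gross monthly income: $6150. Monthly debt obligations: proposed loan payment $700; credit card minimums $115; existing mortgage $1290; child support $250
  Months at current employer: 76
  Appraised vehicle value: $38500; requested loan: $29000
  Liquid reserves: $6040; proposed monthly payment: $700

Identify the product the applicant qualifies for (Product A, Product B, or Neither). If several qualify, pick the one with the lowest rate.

Product B

Total debts = (700 + 115 + 1,290 + 250) = 2,355; DTI = 2,355/6,150 = 38.3%.
LTV = 29,000/38,500 = 75.3%.
Reserves = 6,040/700 = 8.6 months.
Product A: score 618 < 680; DTI 38.3% > 38%; LTV 75.3% ≤ 97%; reserves 8.6 < 9 mo → does not qualify.
Product B: score 618 ≥ 600; DTI 38.3% ≤ 50%; LTV 75.3% ≤ 97% → qualifies.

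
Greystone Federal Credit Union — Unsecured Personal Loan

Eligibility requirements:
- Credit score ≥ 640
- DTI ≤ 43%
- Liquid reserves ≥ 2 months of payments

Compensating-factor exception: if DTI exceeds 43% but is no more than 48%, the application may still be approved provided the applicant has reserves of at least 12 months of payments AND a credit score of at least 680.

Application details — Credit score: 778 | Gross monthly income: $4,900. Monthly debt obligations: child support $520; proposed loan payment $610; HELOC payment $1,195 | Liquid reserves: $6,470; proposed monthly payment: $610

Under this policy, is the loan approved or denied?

Denied

Credit score 778 ≥ 640 (meets base)
Total debts = (520 + 610 + 1,195) = 2,325. DTI: 2,325 ÷ 4,900 = 47.4%, over the 43% base limit.
Reserves = 6,470/610 = 10.6 months ≥ 2
47.4% falls in the override range (43%–48%), so the compensating-factor test applies.
Reserves 10.6 < 12 months; credit score 778 ≥ 680.
Compensating-factor requirement not fully met.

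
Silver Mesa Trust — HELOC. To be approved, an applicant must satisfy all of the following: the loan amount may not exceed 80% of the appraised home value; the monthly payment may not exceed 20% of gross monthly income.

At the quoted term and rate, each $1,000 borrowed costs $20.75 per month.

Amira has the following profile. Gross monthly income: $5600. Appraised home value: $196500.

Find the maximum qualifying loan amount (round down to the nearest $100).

$53,900

Payment cap: 20% × $5,600 = $1,120/month.
At $20.75 per $1,000, that supports 1,120/20.75 × 1,000 ≈ $53,975 → $53,900.
LTV cap: 80% × $196,500 = $157,200 → $157,200.
Binding constraint: payment-to-income.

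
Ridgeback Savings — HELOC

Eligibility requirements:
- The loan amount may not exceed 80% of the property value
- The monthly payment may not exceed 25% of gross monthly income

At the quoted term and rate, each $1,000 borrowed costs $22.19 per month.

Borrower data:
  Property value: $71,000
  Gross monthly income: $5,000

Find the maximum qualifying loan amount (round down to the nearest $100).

Payment cap: 25% × $5,000 = $1,250/month.
At $22.19 per $1,000, that supports 1,250/22.19 × 1,000 ≈ $56,331 → $56,300.
LTV cap: 80% × $71,000 = $56,800 → $56,800.
Binding constraint: payment-to-income.

$56,300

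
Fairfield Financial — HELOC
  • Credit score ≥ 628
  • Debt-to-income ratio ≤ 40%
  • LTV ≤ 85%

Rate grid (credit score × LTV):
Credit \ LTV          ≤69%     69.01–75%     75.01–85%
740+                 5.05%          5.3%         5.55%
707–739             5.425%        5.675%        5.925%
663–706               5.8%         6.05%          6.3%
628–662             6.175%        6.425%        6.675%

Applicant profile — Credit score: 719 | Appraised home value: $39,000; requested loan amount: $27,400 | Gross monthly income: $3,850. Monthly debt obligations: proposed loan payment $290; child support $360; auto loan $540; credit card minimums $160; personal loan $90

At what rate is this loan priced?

Credit score 719 ≥ 628; Total monthly debts = (290 + 360 + 540 + 160 + 90) = 1,440. Debt-to-income = 1,440/3,850 = 37.4% — meets 40% limit
LTV = 27,400/39,000 = 70.3% ≤ 85%
Row: 719 falls in 707–739. Column: 70.3% falls in 69.01–75%. Rate = 5.675%.

5.675%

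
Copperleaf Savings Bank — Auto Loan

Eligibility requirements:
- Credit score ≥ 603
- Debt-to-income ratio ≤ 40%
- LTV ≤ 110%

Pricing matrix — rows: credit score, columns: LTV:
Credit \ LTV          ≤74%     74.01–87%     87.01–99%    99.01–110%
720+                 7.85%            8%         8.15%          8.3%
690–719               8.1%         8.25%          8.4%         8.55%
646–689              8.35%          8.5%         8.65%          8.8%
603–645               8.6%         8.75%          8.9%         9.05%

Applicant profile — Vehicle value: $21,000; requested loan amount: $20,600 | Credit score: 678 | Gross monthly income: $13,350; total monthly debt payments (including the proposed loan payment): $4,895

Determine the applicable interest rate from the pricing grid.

Credit score 678 ≥ 603; DTI = 4,895/13,350 = 36.7% ≤ 40%
LTV: 20,600 ÷ 21,000 = 98.1%, within 110% cap
Row: 678 falls in 646–689. Column: 98.1% falls in 87.01–99%. Rate = 8.65%.

8.65%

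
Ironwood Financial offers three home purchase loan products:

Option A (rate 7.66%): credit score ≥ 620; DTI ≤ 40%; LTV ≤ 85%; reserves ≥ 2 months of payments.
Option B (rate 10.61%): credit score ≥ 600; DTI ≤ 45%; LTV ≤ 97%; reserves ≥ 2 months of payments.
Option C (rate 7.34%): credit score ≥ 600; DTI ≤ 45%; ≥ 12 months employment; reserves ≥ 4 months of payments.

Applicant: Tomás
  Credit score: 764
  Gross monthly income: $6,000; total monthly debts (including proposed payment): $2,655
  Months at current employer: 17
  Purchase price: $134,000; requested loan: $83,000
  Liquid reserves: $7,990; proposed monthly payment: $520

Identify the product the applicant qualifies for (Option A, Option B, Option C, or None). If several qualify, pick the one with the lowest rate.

DTI = 2,655/6,000 = 44.2%.
LTV = 83,000/134,000 = 61.9%.
Reserves = 7,990/520 = 15.4 months.
Option A: score 764 ≥ 620; DTI 44.2% > 40%; LTV 61.9% ≤ 85%; reserves 15.4 ≥ 2 mo → does not qualify.
Option B: score 764 ≥ 600; DTI 44.2% ≤ 45%; LTV 61.9% ≤ 97%; reserves 15.4 ≥ 2 mo → qualifies.
Option C: score 764 ≥ 600; DTI 44.2% ≤ 45%; employment 17 ≥ 12 mo; reserves 15.4 ≥ 4 mo → qualifies.
Qualifying: Option B, Option C. Lowest rate is 7.34% → Option C.

Option C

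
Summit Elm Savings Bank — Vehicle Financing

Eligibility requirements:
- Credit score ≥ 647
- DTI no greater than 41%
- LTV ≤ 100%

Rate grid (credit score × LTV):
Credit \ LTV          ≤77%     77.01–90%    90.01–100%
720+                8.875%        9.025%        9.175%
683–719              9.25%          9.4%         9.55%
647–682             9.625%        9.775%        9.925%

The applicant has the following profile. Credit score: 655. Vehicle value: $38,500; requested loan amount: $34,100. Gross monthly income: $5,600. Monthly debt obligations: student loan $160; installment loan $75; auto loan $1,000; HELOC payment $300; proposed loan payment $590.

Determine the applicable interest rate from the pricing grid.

9.775%

Credit score 655 ≥ 647; Total monthly debts = (160 + 75 + 1,000 + 300 + 590) = 2,125. DTI = 2,125/5,600 = 37.9% ≤ 41%
Loan-to-value = 34,100/38,500 = 88.6% — pass (100% max)
Row: 655 falls in 647–682. Column: 88.6% falls in 77.01–90%. Rate = 9.775%.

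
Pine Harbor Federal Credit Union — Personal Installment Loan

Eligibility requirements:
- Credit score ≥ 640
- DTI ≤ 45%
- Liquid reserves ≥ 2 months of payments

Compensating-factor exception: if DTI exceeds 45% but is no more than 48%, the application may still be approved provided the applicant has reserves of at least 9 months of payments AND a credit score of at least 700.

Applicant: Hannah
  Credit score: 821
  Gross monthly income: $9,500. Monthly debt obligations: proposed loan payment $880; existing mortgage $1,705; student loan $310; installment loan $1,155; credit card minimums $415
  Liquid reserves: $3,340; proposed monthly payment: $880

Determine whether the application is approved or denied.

Credit score 821 ≥ 640 (meets base)
Total debts = (880 + 1,705 + 310 + 1,155 + 415) = 4,465. DTI = 4,465/9,500 = 47% > 45% — standard DTI limit exceeded.
Liquid reserves cover 3,340/880 = 3.8 months — ≥ 2 required
DTI 47% is within the 45%–48% exception band; checking compensating factors.
Override check — reserves: 3.8 mo (short of 9); score: 821 (ok).
Compensating-factor requirement not fully met.

Denied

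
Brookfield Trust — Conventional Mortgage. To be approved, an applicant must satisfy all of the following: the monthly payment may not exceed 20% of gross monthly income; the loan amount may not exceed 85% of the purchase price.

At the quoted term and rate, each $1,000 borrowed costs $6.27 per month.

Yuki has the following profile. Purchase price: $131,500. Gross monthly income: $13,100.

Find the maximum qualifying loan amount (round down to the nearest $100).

$111,700

Payment cap: 20% × $13,100 = $2,620/month.
At $6.27 per $1,000, that supports 2,620/6.27 × 1,000 ≈ $417,862 → $417,800.
LTV cap: 85% × $131,500 = $111,775 → $111,700.
Binding constraint: loan-to-value.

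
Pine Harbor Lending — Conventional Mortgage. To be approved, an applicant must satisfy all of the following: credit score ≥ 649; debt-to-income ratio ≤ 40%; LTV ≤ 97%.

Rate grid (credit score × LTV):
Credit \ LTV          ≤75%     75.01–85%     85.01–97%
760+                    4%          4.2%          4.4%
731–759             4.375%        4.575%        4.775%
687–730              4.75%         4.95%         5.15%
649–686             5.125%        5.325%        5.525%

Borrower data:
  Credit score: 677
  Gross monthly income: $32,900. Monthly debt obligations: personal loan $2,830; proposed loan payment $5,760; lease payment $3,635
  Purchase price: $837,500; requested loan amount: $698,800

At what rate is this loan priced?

Credit score 677 ≥ 649; Total monthly debts = (2,830 + 5,760 + 3,635) = 12,225. DTI: 12,225 ÷ 32,900 = 37.2%, within the 40% cap
LTV = 698,800/837,500 = 83.4% ≤ 97%
Credit 677 → row 649–686; LTV 83.4% → column 75.01–85%. Grid cell → 5.325%.

5.325%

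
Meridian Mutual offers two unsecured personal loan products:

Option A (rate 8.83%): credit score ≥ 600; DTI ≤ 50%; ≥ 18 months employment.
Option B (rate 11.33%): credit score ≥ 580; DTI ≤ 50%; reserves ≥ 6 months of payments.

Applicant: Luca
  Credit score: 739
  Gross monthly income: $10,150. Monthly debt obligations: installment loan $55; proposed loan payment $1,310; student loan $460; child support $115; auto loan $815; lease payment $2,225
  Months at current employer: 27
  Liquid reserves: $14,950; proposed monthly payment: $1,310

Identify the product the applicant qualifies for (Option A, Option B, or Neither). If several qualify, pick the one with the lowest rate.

Option A

Total debts = (55 + 1,310 + 460 + 115 + 815 + 2,225) = 4,980; DTI = 4,980/10,150 = 49.1%.
Reserves = 14,950/1,310 = 11.4 months.
Option A: score 739 ≥ 600; DTI 49.1% ≤ 50%; employment 27 ≥ 18 mo → qualifies.
Option B: score 739 ≥ 580; DTI 49.1% ≤ 50%; reserves 11.4 ≥ 6 mo → qualifies.
Qualifying: Option A, Option B. Lowest rate is 8.83% → Option A.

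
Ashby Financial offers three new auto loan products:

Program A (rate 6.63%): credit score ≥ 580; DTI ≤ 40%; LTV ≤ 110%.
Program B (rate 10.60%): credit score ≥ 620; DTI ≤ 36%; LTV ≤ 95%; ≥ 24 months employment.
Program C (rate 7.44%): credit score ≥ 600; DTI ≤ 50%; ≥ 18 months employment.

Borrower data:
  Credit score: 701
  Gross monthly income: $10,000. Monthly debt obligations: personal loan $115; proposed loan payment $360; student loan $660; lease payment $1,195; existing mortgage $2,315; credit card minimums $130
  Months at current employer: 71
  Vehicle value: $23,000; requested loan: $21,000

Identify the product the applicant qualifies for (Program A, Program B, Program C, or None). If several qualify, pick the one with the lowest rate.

Program C

Total debts = (115 + 360 + 660 + 1,195 + 2,315 + 130) = 4,775; DTI = 4,775/10,000 = 47.8%.
LTV = 21,000/23,000 = 91.3%.
Program A: score 701 ≥ 580; DTI 47.8% > 40%; LTV 91.3% ≤ 110% → does not qualify.
Program B: score 701 ≥ 620; DTI 47.8% > 36%; LTV 91.3% ≤ 95%; employment 71 ≥ 24 mo → does not qualify.
Program C: score 701 ≥ 600; DTI 47.8% ≤ 50%; employment 71 ≥ 18 mo → qualifies.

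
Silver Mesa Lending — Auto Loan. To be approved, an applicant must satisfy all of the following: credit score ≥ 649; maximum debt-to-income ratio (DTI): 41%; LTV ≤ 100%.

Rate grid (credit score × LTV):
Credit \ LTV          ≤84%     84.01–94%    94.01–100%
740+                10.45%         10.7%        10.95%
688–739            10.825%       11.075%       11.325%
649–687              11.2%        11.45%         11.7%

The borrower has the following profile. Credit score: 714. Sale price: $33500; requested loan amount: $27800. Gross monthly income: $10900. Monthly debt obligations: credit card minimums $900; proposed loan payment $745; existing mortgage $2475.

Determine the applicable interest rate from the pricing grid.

Credit score 714 ≥ 649; Total monthly debts = (900 + 745 + 2,475) = 4,120. Debt-to-income = 4,120/10,900 = 37.8% — meets 41% limit
LTV: 27,800 ÷ 33,500 = 83%, within 100% cap
Row: 714 falls in 688–739. Column: 83% falls in ≤84%. Rate = 10.825%.

10.825%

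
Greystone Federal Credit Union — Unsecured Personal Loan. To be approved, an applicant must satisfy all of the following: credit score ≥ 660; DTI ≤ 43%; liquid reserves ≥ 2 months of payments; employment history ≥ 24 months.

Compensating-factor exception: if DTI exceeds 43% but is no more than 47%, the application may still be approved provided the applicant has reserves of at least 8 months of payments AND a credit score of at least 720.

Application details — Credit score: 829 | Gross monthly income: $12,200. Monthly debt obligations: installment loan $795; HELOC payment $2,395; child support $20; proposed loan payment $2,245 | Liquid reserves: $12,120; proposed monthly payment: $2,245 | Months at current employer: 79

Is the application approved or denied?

Denied

Credit score 829 ≥ 660 (meets base)
Total debts = (795 + 2,395 + 20 + 2,245) = 5,455. DTI: 5,455 ÷ 12,200 = 44.7%, over the 43% base limit.
Liquid reserves cover 12,120/2,245 = 5.4 months — ≥ 2 required
Employment 79 ≥ 24 months
44.7% falls in the override range (43%–47%), so the compensating-factor test applies.
Override check — reserves: 5.4 mo (short of 8); score: 829 (ok).
Compensating-factor requirement not fully met.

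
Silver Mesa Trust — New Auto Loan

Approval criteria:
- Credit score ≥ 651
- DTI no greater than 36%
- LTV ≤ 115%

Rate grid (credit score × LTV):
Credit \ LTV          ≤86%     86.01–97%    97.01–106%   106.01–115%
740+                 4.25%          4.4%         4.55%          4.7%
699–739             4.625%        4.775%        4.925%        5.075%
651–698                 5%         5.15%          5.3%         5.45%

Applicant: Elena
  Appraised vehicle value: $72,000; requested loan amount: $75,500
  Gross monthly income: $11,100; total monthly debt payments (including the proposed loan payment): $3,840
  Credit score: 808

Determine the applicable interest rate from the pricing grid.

Credit score 808 ≥ 651; DTI: 3,840 ÷ 11,100 = 34.6%, within the 36% cap
LTV = 75,500/72,000 = 104.9% ≤ 115%
Credit 808 → row 740+; LTV 104.9% → column 97.01–106%. Grid cell → 4.55%.

4.55%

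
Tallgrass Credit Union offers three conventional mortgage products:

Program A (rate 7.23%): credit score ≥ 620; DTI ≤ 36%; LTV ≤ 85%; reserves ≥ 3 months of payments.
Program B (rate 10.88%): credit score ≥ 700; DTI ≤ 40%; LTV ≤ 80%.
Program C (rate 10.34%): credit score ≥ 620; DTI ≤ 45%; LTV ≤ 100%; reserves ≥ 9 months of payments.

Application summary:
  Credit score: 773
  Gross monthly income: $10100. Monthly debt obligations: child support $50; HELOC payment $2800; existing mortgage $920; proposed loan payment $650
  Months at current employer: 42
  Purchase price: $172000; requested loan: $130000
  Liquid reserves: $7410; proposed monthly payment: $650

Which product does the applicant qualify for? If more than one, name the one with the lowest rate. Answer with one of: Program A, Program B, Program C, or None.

Total debts = (50 + 2,800 + 920 + 650) = 4,420; DTI = 4,420/10,100 = 43.8%.
LTV = 130,000/172,000 = 75.6%.
Reserves = 7,410/650 = 11.4 months.
Program A: score 773 ≥ 620; DTI 43.8% > 36%; LTV 75.6% ≤ 85%; reserves 11.4 ≥ 3 mo → does not qualify.
Program B: score 773 ≥ 700; DTI 43.8% > 40%; LTV 75.6% ≤ 80% → does not qualify.
Program C: score 773 ≥ 620; DTI 43.8% ≤ 45%; LTV 75.6% ≤ 100%; reserves 11.4 ≥ 9 mo → qualifies.

Program C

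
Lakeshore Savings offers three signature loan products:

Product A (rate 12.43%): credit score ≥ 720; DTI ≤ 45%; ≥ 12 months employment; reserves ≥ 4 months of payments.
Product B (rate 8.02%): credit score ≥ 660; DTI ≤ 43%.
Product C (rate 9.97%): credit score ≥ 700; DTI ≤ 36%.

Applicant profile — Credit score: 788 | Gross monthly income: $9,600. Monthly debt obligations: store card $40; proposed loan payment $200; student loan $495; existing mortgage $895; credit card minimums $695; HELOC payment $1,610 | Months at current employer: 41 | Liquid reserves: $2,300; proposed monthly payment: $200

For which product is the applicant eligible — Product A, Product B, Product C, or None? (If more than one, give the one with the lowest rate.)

Total debts = (40 + 200 + 495 + 895 + 695 + 1,610) = 3,935; DTI = 3,935/9,600 = 41%.
Reserves = 2,300/200 = 11.5 months.
Product A: score 788 ≥ 720; DTI 41% ≤ 45%; employment 41 ≥ 12 mo; reserves 11.5 ≥ 4 mo → qualifies.
Product B: score 788 ≥ 660; DTI 41% ≤ 43% → qualifies.
Product C: score 788 ≥ 700; DTI 41% > 36% → does not qualify.
Qualifying: Product A, Product B. Lowest rate is 8.02% → Product B.

Product B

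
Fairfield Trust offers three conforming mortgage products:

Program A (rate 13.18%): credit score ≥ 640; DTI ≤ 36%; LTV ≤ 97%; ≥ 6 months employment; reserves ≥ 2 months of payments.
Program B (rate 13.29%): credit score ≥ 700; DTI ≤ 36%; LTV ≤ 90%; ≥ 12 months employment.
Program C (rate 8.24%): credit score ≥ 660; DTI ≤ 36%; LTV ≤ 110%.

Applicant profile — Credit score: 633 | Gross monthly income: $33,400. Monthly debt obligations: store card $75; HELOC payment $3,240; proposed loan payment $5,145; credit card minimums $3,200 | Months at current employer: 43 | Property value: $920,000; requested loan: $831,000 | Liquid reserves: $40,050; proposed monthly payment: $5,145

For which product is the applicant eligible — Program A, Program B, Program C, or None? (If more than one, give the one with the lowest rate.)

Total debts = (75 + 3,240 + 5,145 + 3,200) = 11,660; DTI = 11,660/33,400 = 34.9%.
LTV = 831,000/920,000 = 90.3%.
Reserves = 40,050/5,145 = 7.8 months.
Program A: score 633 < 640; DTI 34.9% ≤ 36%; LTV 90.3% ≤ 97%; employment 43 ≥ 6 mo; reserves 7.8 ≥ 2 mo → does not qualify.
Program B: score 633 < 700; DTI 34.9% ≤ 36%; LTV 90.3% > 90%; employment 43 ≥ 12 mo → does not qualify.
Program C: score 633 < 660; DTI 34.9% ≤ 36%; LTV 90.3% ≤ 110% → does not qualify.

None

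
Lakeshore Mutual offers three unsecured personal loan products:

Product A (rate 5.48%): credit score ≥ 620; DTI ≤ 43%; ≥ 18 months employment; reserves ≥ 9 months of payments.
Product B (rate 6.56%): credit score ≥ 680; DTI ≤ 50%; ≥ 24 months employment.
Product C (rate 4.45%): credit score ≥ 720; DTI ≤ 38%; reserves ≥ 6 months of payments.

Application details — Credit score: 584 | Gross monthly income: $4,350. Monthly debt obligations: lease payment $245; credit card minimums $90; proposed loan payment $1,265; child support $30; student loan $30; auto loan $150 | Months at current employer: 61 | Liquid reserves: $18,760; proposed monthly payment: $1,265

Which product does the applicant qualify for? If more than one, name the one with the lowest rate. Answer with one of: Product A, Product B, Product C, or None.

None

Total debts = (245 + 90 + 1,265 + 30 + 30 + 150) = 1,810; DTI = 1,810/4,350 = 41.6%.
Reserves = 18,760/1,265 = 14.8 months.
Product A: score 584 < 620; DTI 41.6% ≤ 43%; employment 61 ≥ 18 mo; reserves 14.8 ≥ 9 mo → does not qualify.
Product B: score 584 < 680; DTI 41.6% ≤ 50%; employment 61 ≥ 24 mo → does not qualify.
Product C: score 584 < 720; DTI 41.6% > 38%; reserves 14.8 ≥ 6 mo → does not qualify.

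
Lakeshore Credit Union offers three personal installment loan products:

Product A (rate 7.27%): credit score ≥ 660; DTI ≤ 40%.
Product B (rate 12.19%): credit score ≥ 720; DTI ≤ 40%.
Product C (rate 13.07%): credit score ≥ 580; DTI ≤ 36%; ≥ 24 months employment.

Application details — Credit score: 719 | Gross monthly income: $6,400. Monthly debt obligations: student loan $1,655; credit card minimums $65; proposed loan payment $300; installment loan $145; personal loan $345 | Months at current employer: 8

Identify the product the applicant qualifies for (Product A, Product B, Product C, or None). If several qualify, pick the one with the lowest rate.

Product A

Total debts = (1,655 + 65 + 300 + 145 + 345) = 2,510; DTI = 2,510/6,400 = 39.2%.
Product A: score 719 ≥ 660; DTI 39.2% ≤ 40% → qualifies.
Product B: score 719 < 720; DTI 39.2% ≤ 40% → does not qualify.
Product C: score 719 ≥ 580; DTI 39.2% > 36%; employment 8 < 24 mo → does not qualify.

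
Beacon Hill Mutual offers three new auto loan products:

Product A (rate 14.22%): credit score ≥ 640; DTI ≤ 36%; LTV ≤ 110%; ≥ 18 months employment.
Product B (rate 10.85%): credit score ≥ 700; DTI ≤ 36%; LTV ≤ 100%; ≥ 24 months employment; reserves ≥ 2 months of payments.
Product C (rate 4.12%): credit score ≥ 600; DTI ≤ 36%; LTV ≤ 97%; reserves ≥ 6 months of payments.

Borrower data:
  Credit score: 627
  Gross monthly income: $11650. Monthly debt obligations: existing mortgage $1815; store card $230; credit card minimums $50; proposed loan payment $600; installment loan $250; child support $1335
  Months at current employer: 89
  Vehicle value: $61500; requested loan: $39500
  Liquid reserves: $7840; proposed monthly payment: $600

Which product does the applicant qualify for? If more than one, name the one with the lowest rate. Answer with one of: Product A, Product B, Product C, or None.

Total debts = (1,815 + 230 + 50 + 600 + 250 + 1,335) = 4,280; DTI = 4,280/11,650 = 36.7%.
LTV = 39,500/61,500 = 64.2%.
Reserves = 7,840/600 = 13.1 months.
Product A: score 627 < 640; DTI 36.7% > 36%; LTV 64.2% ≤ 110%; employment 89 ≥ 18 mo → does not qualify.
Product B: score 627 < 700; DTI 36.7% > 36%; LTV 64.2% ≤ 100%; employment 89 ≥ 24 mo; reserves 13.1 ≥ 2 mo → does not qualify.
Product C: score 627 ≥ 600; DTI 36.7% > 36%; LTV 64.2% ≤ 97%; reserves 13.1 ≥ 6 mo → does not qualify.

None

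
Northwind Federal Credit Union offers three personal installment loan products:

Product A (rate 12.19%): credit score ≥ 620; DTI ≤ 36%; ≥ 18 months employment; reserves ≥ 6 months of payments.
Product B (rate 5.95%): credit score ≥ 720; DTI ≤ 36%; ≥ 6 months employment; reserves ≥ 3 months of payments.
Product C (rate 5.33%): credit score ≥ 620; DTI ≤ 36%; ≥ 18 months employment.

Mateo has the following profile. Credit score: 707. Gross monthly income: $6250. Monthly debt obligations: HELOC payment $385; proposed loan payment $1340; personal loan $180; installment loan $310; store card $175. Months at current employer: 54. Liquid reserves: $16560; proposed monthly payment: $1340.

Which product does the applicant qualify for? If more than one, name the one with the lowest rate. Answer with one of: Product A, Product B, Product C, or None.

None

Total debts = (385 + 1,340 + 180 + 310 + 175) = 2,390; DTI = 2,390/6,250 = 38.2%.
Reserves = 16,560/1,340 = 12.4 months.
Product A: score 707 ≥ 620; DTI 38.2% > 36%; employment 54 ≥ 18 mo; reserves 12.4 ≥ 6 mo → does not qualify.
Product B: score 707 < 720; DTI 38.2% > 36%; employment 54 ≥ 6 mo; reserves 12.4 ≥ 3 mo → does not qualify.
Product C: score 707 ≥ 620; DTI 38.2% > 36%; employment 54 ≥ 18 mo → does not qualify.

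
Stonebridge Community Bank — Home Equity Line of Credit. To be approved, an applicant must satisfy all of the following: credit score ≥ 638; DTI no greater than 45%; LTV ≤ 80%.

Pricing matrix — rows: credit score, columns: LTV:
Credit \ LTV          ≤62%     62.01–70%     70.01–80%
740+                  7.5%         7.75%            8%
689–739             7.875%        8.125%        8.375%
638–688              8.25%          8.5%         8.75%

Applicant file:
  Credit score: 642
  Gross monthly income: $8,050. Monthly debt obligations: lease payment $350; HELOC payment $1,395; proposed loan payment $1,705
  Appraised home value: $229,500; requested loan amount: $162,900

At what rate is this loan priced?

8.75%

Credit score 642 ≥ 638; Total monthly debts = (350 + 1,395 + 1,705) = 3,450. Debt-to-income = 3,450/8,050 = 42.9% — meets 45% limit
Loan-to-value = 162,900/229,500 = 71% — pass (80% max)
Score 642 is in the 638–688 band; LTV 71% is in the 70.01–80% band → 8.75%.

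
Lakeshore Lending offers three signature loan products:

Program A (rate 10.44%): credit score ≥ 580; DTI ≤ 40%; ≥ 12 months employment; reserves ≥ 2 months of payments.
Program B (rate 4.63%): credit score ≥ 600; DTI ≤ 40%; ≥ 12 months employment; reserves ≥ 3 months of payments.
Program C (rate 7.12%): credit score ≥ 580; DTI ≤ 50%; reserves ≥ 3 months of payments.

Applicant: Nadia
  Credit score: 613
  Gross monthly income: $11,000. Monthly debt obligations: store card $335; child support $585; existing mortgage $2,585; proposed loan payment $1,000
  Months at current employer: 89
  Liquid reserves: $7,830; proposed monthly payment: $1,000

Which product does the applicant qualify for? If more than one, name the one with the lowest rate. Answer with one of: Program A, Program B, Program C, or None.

Total debts = (335 + 585 + 2,585 + 1,000) = 4,505; DTI = 4,505/11,000 = 41%.
Reserves = 7,830/1,000 = 7.8 months.
Program A: score 613 ≥ 580; DTI 41% > 40%; employment 89 ≥ 12 mo; reserves 7.8 ≥ 2 mo → does not qualify.
Program B: score 613 ≥ 600; DTI 41% > 40%; employment 89 ≥ 12 mo; reserves 7.8 ≥ 3 mo → does not qualify.
Program C: score 613 ≥ 580; DTI 41% ≤ 50%; reserves 7.8 ≥ 3 mo → qualifies.

Program C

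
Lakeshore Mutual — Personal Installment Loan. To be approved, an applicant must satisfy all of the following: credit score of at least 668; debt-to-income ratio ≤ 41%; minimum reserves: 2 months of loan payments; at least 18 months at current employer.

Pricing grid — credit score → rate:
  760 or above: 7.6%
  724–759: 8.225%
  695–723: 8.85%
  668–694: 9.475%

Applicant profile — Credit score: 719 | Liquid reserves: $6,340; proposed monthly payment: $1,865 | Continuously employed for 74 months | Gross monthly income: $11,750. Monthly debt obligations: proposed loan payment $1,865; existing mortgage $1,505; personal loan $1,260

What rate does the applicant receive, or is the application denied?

Approved at 8.85%

Credit score 719 ≥ 668 (meets minimum)
Employment 74 ≥ 18 months
Reserves: 6,340 ÷ 1,865 = 3.4 months (meets 2-month minimum)
Total monthly debts = (1,865 + 1,505 + 1,260) = 4,630. DTI: 4,630 ÷ 11,750 = 39.4%, within the 41% cap
All requirements met. Score 719 falls in the 695–723 tier → 8.85%.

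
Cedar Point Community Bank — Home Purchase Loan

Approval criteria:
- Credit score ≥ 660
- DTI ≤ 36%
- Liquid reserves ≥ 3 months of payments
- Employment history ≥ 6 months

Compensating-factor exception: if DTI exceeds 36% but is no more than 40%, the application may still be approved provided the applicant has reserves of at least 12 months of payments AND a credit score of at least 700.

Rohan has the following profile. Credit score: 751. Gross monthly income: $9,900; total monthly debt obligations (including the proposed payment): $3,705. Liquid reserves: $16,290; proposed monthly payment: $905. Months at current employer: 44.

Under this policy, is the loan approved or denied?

Credit score 751 ≥ 660 (meets base)
DTI: 3,705 ÷ 9,900 = 37.4%, over the 36% base limit.
Reserves = 16,290/905 = 18.0 months ≥ 3
Employment 44 ≥ 6 months
37.4% falls in the override range (36%–40%), so the compensating-factor test applies.
Reserves 18.0 ≥ 12 months; credit score 751 ≥ 700.
Both override conditions satisfied; DTI exception granted.

Approved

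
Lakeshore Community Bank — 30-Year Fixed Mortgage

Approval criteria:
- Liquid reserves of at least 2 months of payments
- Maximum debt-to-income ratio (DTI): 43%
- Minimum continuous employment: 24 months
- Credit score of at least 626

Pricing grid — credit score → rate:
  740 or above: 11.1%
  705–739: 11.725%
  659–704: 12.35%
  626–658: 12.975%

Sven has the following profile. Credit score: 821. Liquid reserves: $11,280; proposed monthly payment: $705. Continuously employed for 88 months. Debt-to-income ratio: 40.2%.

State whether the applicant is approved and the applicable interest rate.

Approved at 11.1%

Credit score 821 ≥ 626 (meets minimum)
Employment 88 ≥ 24 months
DTI 40.2% ≤ 43%
Reserves: 11,280 ÷ 705 = 16.0 months (meets 2-month minimum)
All requirements met. Score 821 falls in the 740 or above tier → 11.1%.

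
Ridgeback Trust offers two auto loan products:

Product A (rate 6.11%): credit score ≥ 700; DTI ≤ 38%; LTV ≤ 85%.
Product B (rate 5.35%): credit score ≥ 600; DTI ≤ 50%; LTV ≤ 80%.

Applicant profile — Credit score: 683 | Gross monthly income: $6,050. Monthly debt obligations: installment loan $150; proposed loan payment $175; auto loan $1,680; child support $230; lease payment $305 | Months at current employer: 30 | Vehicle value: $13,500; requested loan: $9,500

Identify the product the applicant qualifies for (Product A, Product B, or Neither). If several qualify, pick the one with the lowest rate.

Total debts = (150 + 175 + 1,680 + 230 + 305) = 2,540; DTI = 2,540/6,050 = 42%.
LTV = 9,500/13,500 = 70.4%.
Product A: score 683 < 700; DTI 42% > 38%; LTV 70.4% ≤ 85% → does not qualify.
Product B: score 683 ≥ 600; DTI 42% ≤ 50%; LTV 70.4% ≤ 80% → qualifies.

Product B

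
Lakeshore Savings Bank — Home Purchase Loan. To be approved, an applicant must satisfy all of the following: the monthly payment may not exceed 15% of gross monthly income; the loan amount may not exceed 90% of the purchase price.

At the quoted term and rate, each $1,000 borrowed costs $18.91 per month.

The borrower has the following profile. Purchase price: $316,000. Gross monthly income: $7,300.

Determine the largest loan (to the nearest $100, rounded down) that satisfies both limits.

$57,900

Payment cap: 15% × $7,300 = $1,095/month.
At $18.91 per $1,000, that supports 1,095/18.91 × 1,000 ≈ $57,905 → $57,900.
LTV cap: 90% × $316,000 = $284,400 → $284,400.
Binding constraint: payment-to-income.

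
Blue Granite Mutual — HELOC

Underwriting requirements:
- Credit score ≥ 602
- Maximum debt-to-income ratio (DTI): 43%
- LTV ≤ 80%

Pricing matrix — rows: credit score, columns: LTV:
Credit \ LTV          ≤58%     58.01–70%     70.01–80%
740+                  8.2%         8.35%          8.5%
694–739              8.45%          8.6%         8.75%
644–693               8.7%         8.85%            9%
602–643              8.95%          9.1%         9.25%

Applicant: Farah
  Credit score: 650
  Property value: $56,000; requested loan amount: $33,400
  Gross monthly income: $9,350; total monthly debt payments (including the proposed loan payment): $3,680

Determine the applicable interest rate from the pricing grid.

8.85%

Credit score 650 ≥ 602; DTI: 3,680 ÷ 9,350 = 39.4%, within the 43% cap
LTV: 33,400 ÷ 56,000 = 59.6%, within 80% cap
Row: 650 falls in 644–693. Column: 59.6% falls in 58.01–70%. Rate = 8.85%.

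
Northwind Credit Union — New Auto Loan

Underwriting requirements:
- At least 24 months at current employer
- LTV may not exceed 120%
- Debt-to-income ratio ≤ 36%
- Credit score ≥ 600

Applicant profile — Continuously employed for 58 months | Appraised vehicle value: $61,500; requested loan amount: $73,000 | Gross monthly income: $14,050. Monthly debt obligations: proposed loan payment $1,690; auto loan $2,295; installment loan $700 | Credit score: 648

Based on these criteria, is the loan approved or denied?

Approved

Employment 58 ≥ 24 months
LTV: 73,000 ÷ 61,500 = 118.7%, within 120% cap
Total monthly debts = (1,690 + 2,295 + 700) = 4,685. DTI = 4,685/14,050 = 33.3% ≤ 36%
Credit score 648 ≥ 600 (meets)
All criteria satisfied.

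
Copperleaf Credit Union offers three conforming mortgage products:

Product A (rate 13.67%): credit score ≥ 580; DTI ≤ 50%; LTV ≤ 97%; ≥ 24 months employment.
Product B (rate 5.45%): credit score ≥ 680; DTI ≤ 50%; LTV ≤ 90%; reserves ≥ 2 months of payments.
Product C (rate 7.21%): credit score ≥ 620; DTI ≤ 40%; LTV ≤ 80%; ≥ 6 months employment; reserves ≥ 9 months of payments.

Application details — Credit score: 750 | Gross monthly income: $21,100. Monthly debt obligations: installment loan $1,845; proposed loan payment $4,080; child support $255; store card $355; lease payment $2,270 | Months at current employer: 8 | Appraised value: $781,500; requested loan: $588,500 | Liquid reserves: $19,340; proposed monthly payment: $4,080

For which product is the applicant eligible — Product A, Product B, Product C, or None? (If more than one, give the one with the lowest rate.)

Total debts = (1,845 + 4,080 + 255 + 355 + 2,270) = 8,805; DTI = 8,805/21,100 = 41.7%.
LTV = 588,500/781,500 = 75.3%.
Reserves = 19,340/4,080 = 4.7 months.
Product A: score 750 ≥ 580; DTI 41.7% ≤ 50%; LTV 75.3% ≤ 97%; employment 8 < 24 mo → does not qualify.
Product B: score 750 ≥ 680; DTI 41.7% ≤ 50%; LTV 75.3% ≤ 90%; reserves 4.7 ≥ 2 mo → qualifies.
Product C: score 750 ≥ 620; DTI 41.7% > 40%; LTV 75.3% ≤ 80%; employment 8 ≥ 6 mo; reserves 4.7 < 9 mo → does not qualify.

Product B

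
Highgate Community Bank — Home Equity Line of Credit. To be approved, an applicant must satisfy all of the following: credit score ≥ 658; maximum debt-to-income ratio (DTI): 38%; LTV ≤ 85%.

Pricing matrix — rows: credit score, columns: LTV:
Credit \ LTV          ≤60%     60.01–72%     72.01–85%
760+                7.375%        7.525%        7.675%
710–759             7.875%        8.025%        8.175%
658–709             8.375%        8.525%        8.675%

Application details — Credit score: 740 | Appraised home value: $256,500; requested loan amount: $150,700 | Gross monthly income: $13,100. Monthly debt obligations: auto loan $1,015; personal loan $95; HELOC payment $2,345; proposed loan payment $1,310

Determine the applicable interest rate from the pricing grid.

Credit score 740 ≥ 658; Total monthly debts = (1,015 + 95 + 2,345 + 1,310) = 4,765. DTI: 4,765 ÷ 13,100 = 36.4%, within the 38% cap
Loan-to-value = 150,700/256,500 = 58.8% — pass (85% max)
Row: 740 falls in 710–759. Column: 58.8% falls in ≤60%. Rate = 7.875%.

7.875%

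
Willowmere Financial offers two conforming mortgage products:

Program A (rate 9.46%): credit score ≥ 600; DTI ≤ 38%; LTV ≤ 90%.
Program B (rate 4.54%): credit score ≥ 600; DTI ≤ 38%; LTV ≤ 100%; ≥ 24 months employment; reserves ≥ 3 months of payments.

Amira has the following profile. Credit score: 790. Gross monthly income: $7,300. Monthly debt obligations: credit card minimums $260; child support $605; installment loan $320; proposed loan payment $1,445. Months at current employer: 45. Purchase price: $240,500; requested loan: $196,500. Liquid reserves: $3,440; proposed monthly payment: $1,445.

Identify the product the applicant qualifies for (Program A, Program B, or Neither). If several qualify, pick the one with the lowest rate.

Total debts = (260 + 605 + 320 + 1,445) = 2,630; DTI = 2,630/7,300 = 36%.
LTV = 196,500/240,500 = 81.7%.
Reserves = 3,440/1,445 = 2.4 months.
Program A: score 790 ≥ 600; DTI 36% ≤ 38%; LTV 81.7% ≤ 90% → qualifies.
Program B: score 790 ≥ 600; DTI 36% ≤ 38%; LTV 81.7% ≤ 100%; employment 45 ≥ 24 mo; reserves 2.4 < 3 mo → does not qualify.

Program A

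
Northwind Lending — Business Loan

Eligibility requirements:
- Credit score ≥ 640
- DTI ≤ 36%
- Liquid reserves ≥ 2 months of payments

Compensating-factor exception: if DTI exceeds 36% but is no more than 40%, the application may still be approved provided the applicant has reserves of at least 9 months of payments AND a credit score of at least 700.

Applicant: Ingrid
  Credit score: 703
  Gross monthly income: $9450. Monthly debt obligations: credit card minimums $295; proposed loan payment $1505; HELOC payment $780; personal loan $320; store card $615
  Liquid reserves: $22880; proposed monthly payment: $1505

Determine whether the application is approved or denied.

Credit score 703 ≥ 640 (meets base)
Total debts = (295 + 1,505 + 780 + 320 + 615) = 3,515. DTI = 3,515/9,450 = 37.2% > 36% — standard DTI limit exceeded.
Reserves: 22,880 ÷ 1,505 = 15.2 months (meets 2-month minimum)
37.2% falls in the override range (36%–40%), so the compensating-factor test applies.
Reserves 15.2 ≥ 9 months; credit score 703 ≥ 700.
Both compensating conditions met → exception applies.

Approved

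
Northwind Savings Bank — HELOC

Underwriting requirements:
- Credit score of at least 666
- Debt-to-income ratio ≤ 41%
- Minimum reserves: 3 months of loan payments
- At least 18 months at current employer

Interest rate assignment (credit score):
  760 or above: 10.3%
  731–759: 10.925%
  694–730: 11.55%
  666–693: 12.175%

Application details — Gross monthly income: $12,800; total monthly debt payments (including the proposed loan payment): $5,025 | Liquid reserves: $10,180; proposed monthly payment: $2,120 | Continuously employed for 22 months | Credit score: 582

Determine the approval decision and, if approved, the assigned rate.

Denied

Credit score 582 < 666 (below minimum)
Liquid reserves cover 10,180/2,120 = 4.8 months — ≥ 3 required
DTI: 5,025 ÷ 12,800 = 39.3%, within the 41% cap
Employment 22 ≥ 18 months
Not all requirements met → denied.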